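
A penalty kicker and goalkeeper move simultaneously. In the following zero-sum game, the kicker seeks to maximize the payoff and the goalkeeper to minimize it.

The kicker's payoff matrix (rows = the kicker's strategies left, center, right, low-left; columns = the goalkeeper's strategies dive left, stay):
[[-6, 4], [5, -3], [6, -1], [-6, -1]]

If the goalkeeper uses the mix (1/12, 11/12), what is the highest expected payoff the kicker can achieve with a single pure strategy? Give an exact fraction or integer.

left: (-6)·(1/12) + (4)·(11/12) = 19/6.
center: (5)·(1/12) + (-3)·(11/12) = -7/3.
right: (6)·(1/12) + (-1)·(11/12) = -5/12.
low-left: (-6)·(1/12) + (-1)·(11/12) = -17/12.
The best pure response is left with expected payoff 19/6.

19/6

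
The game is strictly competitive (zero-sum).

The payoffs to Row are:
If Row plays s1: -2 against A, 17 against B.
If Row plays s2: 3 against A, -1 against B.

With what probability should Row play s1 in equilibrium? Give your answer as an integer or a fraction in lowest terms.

4/23

Row minima are -2 and -1, so Row's maximin is -1; column maxima are 3 and 17, so Column's minimax is 3. These differ, so the equilibrium is in mixed strategies.
Let Row play s1 with probability p. Column is indifferent when −2p + 3(1−p) = 17p − (1−p), giving p = 4/23.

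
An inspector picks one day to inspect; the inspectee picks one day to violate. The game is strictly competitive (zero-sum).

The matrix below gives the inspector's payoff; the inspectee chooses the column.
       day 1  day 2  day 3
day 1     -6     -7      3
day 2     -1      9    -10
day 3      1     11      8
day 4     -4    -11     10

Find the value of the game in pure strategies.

Row minima: -7, -10, 1, -11 → the inspector's maximin is 1.
Column maxima: 1, 11, 10 → the inspectee's minimax is 1.
They coincide at (day 3, day 1), so the value is 1.

1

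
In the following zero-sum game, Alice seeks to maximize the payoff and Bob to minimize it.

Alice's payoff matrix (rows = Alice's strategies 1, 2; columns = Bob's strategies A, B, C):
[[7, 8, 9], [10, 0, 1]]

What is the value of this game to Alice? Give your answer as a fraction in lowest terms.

Column C is strictly dominated by B for Bob (it gives Alice more in every row).
The remaining 2×2 game on (1, 2) × (A, B) has no saddle point. Let Alice play 1 with probability p; indifference gives 7p + 10(1−p) = 8p, so p = 10/11.
Similarly Bob's optimal q on A is 8/11, and the value is 7·(8/11) + (8)·(3/11) = 80/11.

80/11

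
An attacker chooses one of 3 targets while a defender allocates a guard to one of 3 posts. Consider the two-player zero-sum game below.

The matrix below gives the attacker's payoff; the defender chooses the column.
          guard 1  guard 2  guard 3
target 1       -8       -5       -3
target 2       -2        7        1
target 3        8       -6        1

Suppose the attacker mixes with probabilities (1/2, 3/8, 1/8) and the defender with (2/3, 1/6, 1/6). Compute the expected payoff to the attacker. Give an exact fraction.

Against (2/3, 1/6, 1/6), each row's expected payoff is target 1: -20/3; target 2: 0; target 3: 9/2.
Taking the (1/2, 3/8, 1/8)-weighted average: (1/2)·(-20/3) + (3/8)·(0) + (1/8)·(9/2) = -133/48.

-133/48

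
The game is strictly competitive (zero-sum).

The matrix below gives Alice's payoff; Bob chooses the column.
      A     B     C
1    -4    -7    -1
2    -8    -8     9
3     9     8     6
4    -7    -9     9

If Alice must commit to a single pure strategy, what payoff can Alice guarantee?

The worst-case payoff for each row is 1: -7, 2: -8, 3: 6, 4: -9.
The best of these is 6.

6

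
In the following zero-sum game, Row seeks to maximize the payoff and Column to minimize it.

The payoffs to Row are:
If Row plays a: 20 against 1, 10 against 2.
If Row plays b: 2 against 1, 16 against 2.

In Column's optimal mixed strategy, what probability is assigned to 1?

Row minima are 10 and 2, so Row's maximin is 10; column maxima are 20 and 16, so Column's minimax is 16. These differ, so the equilibrium is in mixed strategies.
Let Column play 1 with probability q. Row is indifferent when 20q + 10(1−q) = 2q + 16(1−q), giving q = 1/4.

1/4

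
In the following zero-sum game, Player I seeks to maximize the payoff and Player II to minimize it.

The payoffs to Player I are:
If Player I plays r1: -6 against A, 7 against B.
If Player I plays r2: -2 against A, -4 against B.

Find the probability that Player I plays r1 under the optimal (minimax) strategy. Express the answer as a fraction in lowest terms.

Row minima are -6 and -4, so Player I's maximin is -4; column maxima are -2 and 7, so Player II's minimax is -2. These differ, so the equilibrium is in mixed strategies.
Let Player I play r1 with probability p. Player II is indifferent when −6p − 2(1−p) = 7p − 4(1−p), giving p = 2/15.

2/15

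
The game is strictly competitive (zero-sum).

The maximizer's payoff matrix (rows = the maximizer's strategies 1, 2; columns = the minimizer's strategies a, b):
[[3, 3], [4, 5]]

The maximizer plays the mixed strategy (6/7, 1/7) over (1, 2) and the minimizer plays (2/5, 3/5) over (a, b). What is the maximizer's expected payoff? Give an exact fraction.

Against (2/5, 3/5), each row's expected payoff is 1: 3; 2: 23/5.
Taking the (6/7, 1/7)-weighted average: (6/7)·(3) + (1/7)·(23/5) = 113/35.

113/35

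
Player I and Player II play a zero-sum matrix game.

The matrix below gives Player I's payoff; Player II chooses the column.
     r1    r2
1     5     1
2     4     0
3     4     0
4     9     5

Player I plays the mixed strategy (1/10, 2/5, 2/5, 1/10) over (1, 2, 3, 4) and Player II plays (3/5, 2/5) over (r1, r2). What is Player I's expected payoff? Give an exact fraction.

3

Against (3/5, 2/5), each row's expected payoff is 1: 17/5; 2: 12/5; 3: 12/5; 4: 37/5.
Taking the (1/10, 2/5, 2/5, 1/10)-weighted average: (1/10)·(17/5) + (2/5)·(12/5) + (2/5)·(12/5) + (1/10)·(37/5) = 3.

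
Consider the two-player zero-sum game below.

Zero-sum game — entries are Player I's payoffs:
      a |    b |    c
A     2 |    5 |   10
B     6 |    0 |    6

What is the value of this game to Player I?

Column c is strictly dominated by b for Player II (it gives Player I more in every row).
The remaining 2×2 game on (A, B) × (a, b) has no saddle point. Let Player I play A with probability p; indifference gives 2p + 6(1−p) = 5p, so p = 2/3.
Similarly Player II's optimal q on a is 5/9, and the value is 2·(5/9) + (5)·(4/9) = 10/3.

10/3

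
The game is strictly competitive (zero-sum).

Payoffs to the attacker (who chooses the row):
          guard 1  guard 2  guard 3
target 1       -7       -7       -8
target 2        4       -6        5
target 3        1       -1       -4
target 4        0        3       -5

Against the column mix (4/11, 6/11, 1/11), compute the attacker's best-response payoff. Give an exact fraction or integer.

13/11

target 1: (-7)·(4/11) + (-7)·(6/11) + (-8)·(1/11) = -78/11.
target 2: (4)·(4/11) + (-6)·(6/11) + (5)·(1/11) = -15/11.
target 3: (1)·(4/11) + (-1)·(6/11) + (-4)·(1/11) = -6/11.
target 4: (0)·(4/11) + (3)·(6/11) + (-5)·(1/11) = 13/11.
The best pure response is target 4 with expected payoff 13/11.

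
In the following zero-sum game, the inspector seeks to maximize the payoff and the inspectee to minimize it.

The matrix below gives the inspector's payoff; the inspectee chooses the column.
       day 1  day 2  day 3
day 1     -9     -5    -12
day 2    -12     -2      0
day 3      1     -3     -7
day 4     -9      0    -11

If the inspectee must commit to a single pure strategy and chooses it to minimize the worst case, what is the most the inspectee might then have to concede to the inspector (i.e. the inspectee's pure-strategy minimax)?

The worst case (largest entry) in each column is day 1: 1, day 2: 0, day 3: 0.
The best (smallest) of these is 0.

0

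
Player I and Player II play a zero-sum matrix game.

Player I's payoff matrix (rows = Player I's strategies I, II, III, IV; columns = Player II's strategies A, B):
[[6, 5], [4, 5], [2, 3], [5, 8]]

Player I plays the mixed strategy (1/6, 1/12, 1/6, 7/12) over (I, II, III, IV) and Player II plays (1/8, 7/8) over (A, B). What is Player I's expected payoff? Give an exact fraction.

Against (1/8, 7/8), each row's expected payoff is I: 41/8; II: 39/8; III: 23/8; IV: 61/8.
Taking the (1/6, 1/12, 1/6, 7/12)-weighted average: (1/6)·(41/8) + (1/12)·(39/8) + (1/6)·(23/8) + (7/12)·(61/8) = 99/16.

99/16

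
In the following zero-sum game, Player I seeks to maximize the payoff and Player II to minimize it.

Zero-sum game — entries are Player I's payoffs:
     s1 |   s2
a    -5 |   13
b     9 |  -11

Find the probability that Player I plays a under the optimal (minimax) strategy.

10/19

Row minima are -5 and -11, so Player I's maximin is -5; column maxima are 9 and 13, so Player II's minimax is 9. These differ, so the equilibrium is in mixed strategies.
Let Player I play a with probability p. Player II is indifferent when −5p + 9(1−p) = 13p − 11(1−p), giving p = 10/19.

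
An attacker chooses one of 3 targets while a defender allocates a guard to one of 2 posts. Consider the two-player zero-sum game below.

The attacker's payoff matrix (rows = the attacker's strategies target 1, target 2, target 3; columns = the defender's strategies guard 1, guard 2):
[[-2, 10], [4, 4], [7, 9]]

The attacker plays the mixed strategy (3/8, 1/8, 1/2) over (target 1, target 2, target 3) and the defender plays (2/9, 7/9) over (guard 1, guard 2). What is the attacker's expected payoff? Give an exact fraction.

Against (2/9, 7/9), each row's expected payoff is target 1: 22/3; target 2: 4; target 3: 77/9.
Taking the (3/8, 1/8, 1/2)-weighted average: (3/8)·(22/3) + (1/8)·(4) + (1/2)·(77/9) = 271/36.

271/36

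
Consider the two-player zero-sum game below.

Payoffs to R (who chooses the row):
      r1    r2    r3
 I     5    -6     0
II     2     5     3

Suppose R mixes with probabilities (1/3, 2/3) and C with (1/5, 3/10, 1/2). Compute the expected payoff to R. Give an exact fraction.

Against (1/5, 3/10, 1/2), each row's expected payoff is I: -4/5; II: 17/5.
Taking the (1/3, 2/3)-weighted average: (1/3)·(-4/5) + (2/3)·(17/5) = 2.

2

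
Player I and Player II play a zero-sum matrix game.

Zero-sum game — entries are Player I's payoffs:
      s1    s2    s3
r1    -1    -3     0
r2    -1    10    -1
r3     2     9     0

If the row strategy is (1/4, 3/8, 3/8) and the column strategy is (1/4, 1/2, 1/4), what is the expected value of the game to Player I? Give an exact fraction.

25/8

Against (1/4, 1/2, 1/4), each row's expected payoff is r1: -7/4; r2: 9/2; r3: 5.
Taking the (1/4, 3/8, 3/8)-weighted average: (1/4)·(-7/4) + (3/8)·(9/2) + (3/8)·(5) = 25/8.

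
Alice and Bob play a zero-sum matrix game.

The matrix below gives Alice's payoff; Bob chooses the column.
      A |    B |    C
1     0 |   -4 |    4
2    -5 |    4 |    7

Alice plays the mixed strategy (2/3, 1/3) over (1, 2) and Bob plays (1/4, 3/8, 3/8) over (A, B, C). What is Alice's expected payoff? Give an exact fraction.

Against (1/4, 3/8, 3/8), each row's expected payoff is 1: 0; 2: 23/8.
Taking the (2/3, 1/3)-weighted average: (2/3)·(0) + (1/3)·(23/8) = 23/24.

23/24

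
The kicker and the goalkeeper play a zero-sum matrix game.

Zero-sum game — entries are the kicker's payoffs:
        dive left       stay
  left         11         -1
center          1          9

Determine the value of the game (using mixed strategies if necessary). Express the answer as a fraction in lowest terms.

5

Row minima are -1 and 1, so the kicker's maximin is 1; column maxima are 11 and 9, so the goalkeeper's minimax is 9. These differ, so the equilibrium is in mixed strategies.
Let the kicker play left with probability p. The goalkeeper is indifferent when 11p + (1−p) = −p + 9(1−p), giving p = 2/5.
Let the goalkeeper play dive left with probability q. The kicker is indifferent when 11q − (1−q) = q + 9(1−q), giving q = 1/2.
The value is 11·(1/2) + (-1)·(1/2) = 5.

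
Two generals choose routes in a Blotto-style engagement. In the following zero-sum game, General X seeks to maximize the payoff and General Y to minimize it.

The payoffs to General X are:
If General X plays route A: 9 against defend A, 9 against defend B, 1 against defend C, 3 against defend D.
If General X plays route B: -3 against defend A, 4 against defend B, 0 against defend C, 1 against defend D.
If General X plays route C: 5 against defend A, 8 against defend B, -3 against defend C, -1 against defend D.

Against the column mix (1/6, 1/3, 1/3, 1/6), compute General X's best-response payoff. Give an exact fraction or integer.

route A: (9)·(1/6) + (9)·(1/3) + (1)·(1/3) + (3)·(1/6) = 16/3.
route B: (-3)·(1/6) + (4)·(1/3) + (0)·(1/3) + (1)·(1/6) = 1.
route C: (5)·(1/6) + (8)·(1/3) + (-3)·(1/3) + (-1)·(1/6) = 7/3.
The best pure response is route A with expected payoff 16/3.

16/3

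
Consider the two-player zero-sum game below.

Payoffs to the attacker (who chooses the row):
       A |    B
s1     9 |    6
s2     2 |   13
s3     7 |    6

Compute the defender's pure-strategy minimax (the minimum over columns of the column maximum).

The worst case (largest entry) in each column is A: 9, B: 13.
The best (smallest) of these is 9.

9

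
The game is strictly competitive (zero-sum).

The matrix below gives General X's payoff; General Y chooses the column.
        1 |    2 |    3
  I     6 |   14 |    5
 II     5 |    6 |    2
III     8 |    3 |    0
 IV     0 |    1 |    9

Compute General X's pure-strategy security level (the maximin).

The worst-case payoff for each row is I: 5, II: 2, III: 0, IV: 0.
The best of these is 5.

5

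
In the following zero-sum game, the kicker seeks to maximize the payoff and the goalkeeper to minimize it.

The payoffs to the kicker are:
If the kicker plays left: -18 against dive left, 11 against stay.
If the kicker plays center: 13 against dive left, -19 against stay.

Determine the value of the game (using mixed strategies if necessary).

-199/61

Row minima are -18 and -19, so the kicker's maximin is -18; column maxima are 13 and 11, so the goalkeeper's minimax is 11. These differ, so the equilibrium is in mixed strategies.
Let the kicker play left with probability p. The goalkeeper is indifferent when −18p + 13(1−p) = 11p − 19(1−p), giving p = 32/61.
Let the goalkeeper play dive left with probability q. The kicker is indifferent when −18q + 11(1−q) = 13q − 19(1−q), giving q = 30/61.
The value is -18·(30/61) + (11)·(31/61) = -199/61.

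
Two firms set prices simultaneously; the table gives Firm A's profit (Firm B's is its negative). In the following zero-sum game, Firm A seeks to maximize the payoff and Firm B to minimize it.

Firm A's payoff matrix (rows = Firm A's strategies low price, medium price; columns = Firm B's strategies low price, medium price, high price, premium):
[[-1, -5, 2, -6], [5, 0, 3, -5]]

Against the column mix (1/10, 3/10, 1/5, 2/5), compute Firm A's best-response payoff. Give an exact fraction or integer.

-9/10

low price: (-1)·(1/10) + (-5)·(3/10) + (2)·(1/5) + (-6)·(2/5) = -18/5.
medium price: (5)·(1/10) + (0)·(3/10) + (3)·(1/5) + (-5)·(2/5) = -9/10.
The best pure response is medium price with expected payoff -9/10.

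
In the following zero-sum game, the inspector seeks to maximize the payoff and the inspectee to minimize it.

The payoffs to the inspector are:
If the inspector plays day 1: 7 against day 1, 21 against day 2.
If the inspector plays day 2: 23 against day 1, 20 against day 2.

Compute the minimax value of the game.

343/17

Row minima are 7 and 20, so the inspector's maximin is 20; column maxima are 23 and 21, so the inspectee's minimax is 21. These differ, so the equilibrium is in mixed strategies.
Let the inspector play day 1 with probability p. The inspectee is indifferent when 7p + 23(1−p) = 21p + 20(1−p), giving p = 3/17.
Let the inspectee play day 1 with probability q. The inspector is indifferent when 7q + 21(1−q) = 23q + 20(1−q), giving q = 1/17.
The value is 7·(1/17) + (21)·(16/17) = 343/17.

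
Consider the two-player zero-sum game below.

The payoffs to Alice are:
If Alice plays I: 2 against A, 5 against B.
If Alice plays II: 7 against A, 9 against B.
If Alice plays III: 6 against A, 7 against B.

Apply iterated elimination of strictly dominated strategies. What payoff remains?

Column B is strictly dominated by A for Bob (2<5, 7<9, 6<7); eliminate B.
Row I is strictly dominated by row II (7>2); eliminate I.
Row III is strictly dominated by row II (7>6); eliminate III.
Only (II, A) remains, with payoff 7.

7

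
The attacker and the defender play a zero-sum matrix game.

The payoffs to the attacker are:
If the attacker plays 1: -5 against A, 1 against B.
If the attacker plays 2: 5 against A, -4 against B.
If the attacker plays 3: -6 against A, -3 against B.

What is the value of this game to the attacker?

-1

Row 3 is strictly dominated by row 1, so the attacker never plays it.
The remaining 2×2 game on (1, 2) × (A, B) has no saddle point. Let the attacker play 1 with probability p; indifference gives −5p + 5(1−p) = p − 4(1−p), so p = 3/5.
Similarly the defender's optimal q on A is 1/3, and the value is -5·(1/3) + (1)·(2/3) = -1.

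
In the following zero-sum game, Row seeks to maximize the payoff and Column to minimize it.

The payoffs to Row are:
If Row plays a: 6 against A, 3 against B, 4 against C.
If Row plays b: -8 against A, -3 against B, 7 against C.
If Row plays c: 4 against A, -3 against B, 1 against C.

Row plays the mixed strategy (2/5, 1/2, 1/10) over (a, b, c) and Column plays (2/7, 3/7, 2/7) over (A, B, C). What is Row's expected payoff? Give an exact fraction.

Against (2/7, 3/7, 2/7), each row's expected payoff is a: 29/7; b: -11/7; c: 1/7.
Taking the (2/5, 1/2, 1/10)-weighted average: (2/5)·(29/7) + (1/2)·(-11/7) + (1/10)·(1/7) = 31/35.

31/35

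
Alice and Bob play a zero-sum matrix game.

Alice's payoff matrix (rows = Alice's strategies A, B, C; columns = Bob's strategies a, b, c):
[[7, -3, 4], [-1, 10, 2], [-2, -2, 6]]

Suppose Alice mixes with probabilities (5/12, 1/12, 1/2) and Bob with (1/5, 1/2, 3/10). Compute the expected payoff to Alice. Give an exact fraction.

Against (1/5, 1/2, 3/10), each row's expected payoff is A: 11/10; B: 27/5; C: 2/5.
Taking the (5/12, 1/12, 1/2)-weighted average: (5/12)·(11/10) + (1/12)·(27/5) + (1/2)·(2/5) = 133/120.

133/120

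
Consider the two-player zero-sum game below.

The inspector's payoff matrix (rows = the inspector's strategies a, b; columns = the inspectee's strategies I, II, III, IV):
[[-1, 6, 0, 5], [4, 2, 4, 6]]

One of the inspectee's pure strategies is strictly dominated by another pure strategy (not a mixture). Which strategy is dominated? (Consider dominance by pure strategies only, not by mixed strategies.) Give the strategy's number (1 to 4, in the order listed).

4

The inspectee prefers columns that give the inspector less. Compare IV with I: -1 < 5, 4 < 6.
So I strictly dominates IV for the inspectee; IV is strictly dominated.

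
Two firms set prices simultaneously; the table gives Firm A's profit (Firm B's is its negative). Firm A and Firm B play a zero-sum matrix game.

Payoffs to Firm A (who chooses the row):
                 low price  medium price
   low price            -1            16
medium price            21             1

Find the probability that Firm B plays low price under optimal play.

15/37

Row minima are -1 and 1, so Firm A's maximin is 1; column maxima are 21 and 16, so Firm B's minimax is 16. These differ, so the equilibrium is in mixed strategies.
Let Firm B play low price with probability q. Firm A is indifferent when −q + 16(1−q) = 21q + (1−q), giving q = 15/37.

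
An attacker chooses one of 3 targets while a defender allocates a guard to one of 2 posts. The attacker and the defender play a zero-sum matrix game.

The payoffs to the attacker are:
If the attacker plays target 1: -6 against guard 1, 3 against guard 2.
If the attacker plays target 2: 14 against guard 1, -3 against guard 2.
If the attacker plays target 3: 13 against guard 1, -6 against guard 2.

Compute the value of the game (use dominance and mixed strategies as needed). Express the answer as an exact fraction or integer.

12/13

Row target 3 is strictly dominated by row target 2, so the attacker never plays it.
The remaining 2×2 game on (target 1, target 2) × (guard 1, guard 2) has no saddle point. Let the attacker play target 1 with probability p; indifference gives −6p + 14(1−p) = 3p − 3(1−p), so p = 17/26.
Similarly the defender's optimal q on guard 1 is 3/13, and the value is -6·(3/13) + (3)·(10/13) = 12/13.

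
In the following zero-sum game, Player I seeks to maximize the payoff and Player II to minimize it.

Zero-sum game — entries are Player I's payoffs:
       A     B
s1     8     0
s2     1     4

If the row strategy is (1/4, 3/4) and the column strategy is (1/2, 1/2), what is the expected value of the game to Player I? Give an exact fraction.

Against (1/2, 1/2), each row's expected payoff is s1: 4; s2: 5/2.
Taking the (1/4, 3/4)-weighted average: (1/4)·(4) + (3/4)·(5/2) = 23/8.

23/8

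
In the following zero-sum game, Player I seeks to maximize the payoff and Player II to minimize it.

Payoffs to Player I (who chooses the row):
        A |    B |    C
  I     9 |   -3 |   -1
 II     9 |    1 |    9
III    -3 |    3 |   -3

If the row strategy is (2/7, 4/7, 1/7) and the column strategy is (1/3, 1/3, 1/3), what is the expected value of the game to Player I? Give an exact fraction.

83/21

Against (1/3, 1/3, 1/3), each row's expected payoff is I: 5/3; II: 19/3; III: -1.
Taking the (2/7, 4/7, 1/7)-weighted average: (2/7)·(5/3) + (4/7)·(19/3) + (1/7)·(-1) = 83/21.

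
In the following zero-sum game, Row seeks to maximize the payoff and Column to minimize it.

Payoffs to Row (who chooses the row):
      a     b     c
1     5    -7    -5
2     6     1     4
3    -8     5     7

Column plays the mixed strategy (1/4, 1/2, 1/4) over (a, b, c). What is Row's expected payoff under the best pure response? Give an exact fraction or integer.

1: (5)·(1/4) + (-7)·(1/2) + (-5)·(1/4) = -7/2.
2: (6)·(1/4) + (1)·(1/2) + (4)·(1/4) = 3.
3: (-8)·(1/4) + (5)·(1/2) + (7)·(1/4) = 9/4.
The best pure response is 2 with expected payoff 3.

3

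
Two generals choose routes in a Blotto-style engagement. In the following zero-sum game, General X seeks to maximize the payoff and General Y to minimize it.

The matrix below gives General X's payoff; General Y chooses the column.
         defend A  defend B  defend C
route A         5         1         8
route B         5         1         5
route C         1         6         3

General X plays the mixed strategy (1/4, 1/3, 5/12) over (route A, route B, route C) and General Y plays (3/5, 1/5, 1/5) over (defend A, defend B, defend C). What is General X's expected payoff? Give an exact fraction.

18/5

Against (3/5, 1/5, 1/5), each row's expected payoff is route A: 24/5; route B: 21/5; route C: 12/5.
Taking the (1/4, 1/3, 5/12)-weighted average: (1/4)·(24/5) + (1/3)·(21/5) + (5/12)·(12/5) = 18/5.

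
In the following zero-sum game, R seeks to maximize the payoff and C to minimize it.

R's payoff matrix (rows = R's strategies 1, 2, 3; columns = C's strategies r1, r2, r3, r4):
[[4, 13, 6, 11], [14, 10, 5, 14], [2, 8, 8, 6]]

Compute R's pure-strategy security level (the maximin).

The worst-case payoff for each row is 1: 4, 2: 5, 3: 2.
The best of these is 5.

5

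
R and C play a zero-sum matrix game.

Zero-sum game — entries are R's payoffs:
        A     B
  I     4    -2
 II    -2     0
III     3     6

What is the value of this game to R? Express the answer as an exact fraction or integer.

Row II is strictly dominated by row III, so R never plays it.
The remaining 2×2 game on (I, III) × (A, B) has no saddle point. Let R play I with probability p; indifference gives 4p + 3(1−p) = −2p + 6(1−p), so p = 1/3.
Similarly C's optimal q on A is 8/9, and the value is 4·(8/9) + (-2)·(1/9) = 10/3.

10/3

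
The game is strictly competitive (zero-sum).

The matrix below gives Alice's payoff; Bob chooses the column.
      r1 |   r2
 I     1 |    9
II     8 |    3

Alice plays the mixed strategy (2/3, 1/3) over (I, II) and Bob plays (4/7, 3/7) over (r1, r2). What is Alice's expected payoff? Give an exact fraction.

Against (4/7, 3/7), each row's expected payoff is I: 31/7; II: 41/7.
Taking the (2/3, 1/3)-weighted average: (2/3)·(31/7) + (1/3)·(41/7) = 103/21.

103/21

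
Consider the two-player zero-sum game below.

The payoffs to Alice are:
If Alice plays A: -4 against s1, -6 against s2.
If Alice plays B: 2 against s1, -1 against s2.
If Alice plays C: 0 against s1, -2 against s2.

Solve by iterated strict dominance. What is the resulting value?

Column s1 is strictly dominated by s2 for Bob (-6<-4, -1<2, -2<0); eliminate s1.
Row C is strictly dominated by row B (-1>-2); eliminate C.
Row A is strictly dominated by row B (-1>-6); eliminate A.
Only (B, s2) remains, with payoff -1.

-1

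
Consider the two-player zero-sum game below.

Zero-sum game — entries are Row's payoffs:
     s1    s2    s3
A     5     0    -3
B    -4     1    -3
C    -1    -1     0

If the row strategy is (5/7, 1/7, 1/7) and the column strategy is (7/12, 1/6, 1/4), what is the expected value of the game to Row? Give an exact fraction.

Against (7/12, 1/6, 1/4), each row's expected payoff is A: 13/6; B: -35/12; C: -3/4.
Taking the (5/7, 1/7, 1/7)-weighted average: (5/7)·(13/6) + (1/7)·(-35/12) + (1/7)·(-3/4) = 43/42.

43/42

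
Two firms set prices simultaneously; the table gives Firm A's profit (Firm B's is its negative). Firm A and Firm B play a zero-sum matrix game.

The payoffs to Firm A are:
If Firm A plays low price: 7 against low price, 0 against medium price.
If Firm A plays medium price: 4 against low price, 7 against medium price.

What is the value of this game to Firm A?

49/10

Row minima are 0 and 4, so Firm A's maximin is 4; column maxima are 7 and 7, so Firm B's minimax is 7. These differ, so the equilibrium is in mixed strategies.
Let Firm A play low price with probability p. Firm B is indifferent when 7p + 4(1−p) = 7(1−p), giving p = 3/10.
Let Firm B play low price with probability q. Firm A is indifferent when 7q = 4q + 7(1−q), giving q = 7/10.
The value is 7·(7/10) + (0)·(3/10) = 49/10.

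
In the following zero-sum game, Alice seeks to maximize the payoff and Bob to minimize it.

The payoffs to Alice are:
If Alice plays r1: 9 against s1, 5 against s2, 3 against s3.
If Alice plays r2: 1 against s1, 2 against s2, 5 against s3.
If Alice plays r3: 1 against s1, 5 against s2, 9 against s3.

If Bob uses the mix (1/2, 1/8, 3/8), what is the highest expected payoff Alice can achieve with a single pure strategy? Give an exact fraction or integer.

25/4

r1: (9)·(1/2) + (5)·(1/8) + (3)·(3/8) = 25/4.
r2: (1)·(1/2) + (2)·(1/8) + (5)·(3/8) = 21/8.
r3: (1)·(1/2) + (5)·(1/8) + (9)·(3/8) = 9/2.
The best pure response is r1 with expected payoff 25/4.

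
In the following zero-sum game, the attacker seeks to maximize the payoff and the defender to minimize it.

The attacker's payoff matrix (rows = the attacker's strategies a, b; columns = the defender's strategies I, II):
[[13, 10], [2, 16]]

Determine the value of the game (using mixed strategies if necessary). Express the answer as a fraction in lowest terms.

188/17

Row minima are 10 and 2, so the attacker's maximin is 10; column maxima are 13 and 16, so the defender's minimax is 13. These differ, so the equilibrium is in mixed strategies.
Let the attacker play a with probability p. The defender is indifferent when 13p + 2(1−p) = 10p + 16(1−p), giving p = 14/17.
Let the defender play I with probability q. The attacker is indifferent when 13q + 10(1−q) = 2q + 16(1−q), giving q = 6/17.
The value is 13·(6/17) + (10)·(11/17) = 188/17.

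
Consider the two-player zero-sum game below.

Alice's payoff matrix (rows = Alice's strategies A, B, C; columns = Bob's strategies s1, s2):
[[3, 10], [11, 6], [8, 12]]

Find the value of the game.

Row A is strictly dominated by row C, so Alice never plays it.
The remaining 2×2 game on (B, C) × (s1, s2) has no saddle point. Let Alice play B with probability p; indifference gives 11p + 8(1−p) = 6p + 12(1−p), so p = 4/9.
Similarly Bob's optimal q on s1 is 2/3, and the value is 11·(2/3) + (6)·(1/3) = 28/3.

28/3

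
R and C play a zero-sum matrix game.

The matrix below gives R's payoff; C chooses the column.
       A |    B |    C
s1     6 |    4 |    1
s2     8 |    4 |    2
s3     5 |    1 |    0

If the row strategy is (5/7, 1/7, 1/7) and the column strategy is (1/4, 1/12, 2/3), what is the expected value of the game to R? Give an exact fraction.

Against (1/4, 1/12, 2/3), each row's expected payoff is s1: 5/2; s2: 11/3; s3: 4/3.
Taking the (5/7, 1/7, 1/7)-weighted average: (5/7)·(5/2) + (1/7)·(11/3) + (1/7)·(4/3) = 5/2.

5/2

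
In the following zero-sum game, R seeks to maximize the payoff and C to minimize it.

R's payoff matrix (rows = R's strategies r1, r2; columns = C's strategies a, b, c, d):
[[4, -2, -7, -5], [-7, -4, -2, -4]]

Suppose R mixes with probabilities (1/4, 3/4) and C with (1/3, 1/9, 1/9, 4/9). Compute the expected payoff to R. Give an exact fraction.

Against (1/3, 1/9, 1/9, 4/9), each row's expected payoff is r1: -17/9; r2: -43/9.
Taking the (1/4, 3/4)-weighted average: (1/4)·(-17/9) + (3/4)·(-43/9) = -73/18.

-73/18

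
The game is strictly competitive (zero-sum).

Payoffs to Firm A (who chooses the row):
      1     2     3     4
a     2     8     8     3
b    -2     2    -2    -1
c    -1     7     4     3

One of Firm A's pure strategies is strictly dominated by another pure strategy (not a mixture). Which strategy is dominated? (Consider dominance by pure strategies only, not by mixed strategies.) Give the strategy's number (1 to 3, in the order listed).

Compare b with a: 2 > -2, 8 > 2, 8 > -2, 3 > -1.
So a strictly dominates b for Firm A; b is strictly dominated.

2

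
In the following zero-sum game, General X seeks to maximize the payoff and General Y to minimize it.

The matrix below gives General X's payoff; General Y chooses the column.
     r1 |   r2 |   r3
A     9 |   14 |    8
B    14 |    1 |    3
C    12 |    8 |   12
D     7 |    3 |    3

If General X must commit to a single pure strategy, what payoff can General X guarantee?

8

The worst-case payoff for each row is A: 8, B: 1, C: 8, D: 3.
The best of these is 8.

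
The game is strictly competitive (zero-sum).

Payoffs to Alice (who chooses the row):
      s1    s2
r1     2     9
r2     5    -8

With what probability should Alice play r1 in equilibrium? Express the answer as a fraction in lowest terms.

13/20

Row minima are 2 and -8, so Alice's maximin is 2; column maxima are 5 and 9, so Bob's minimax is 5. These differ, so the equilibrium is in mixed strategies.
Let Alice play r1 with probability p. Bob is indifferent when 2p + 5(1−p) = 9p − 8(1−p), giving p = 13/20.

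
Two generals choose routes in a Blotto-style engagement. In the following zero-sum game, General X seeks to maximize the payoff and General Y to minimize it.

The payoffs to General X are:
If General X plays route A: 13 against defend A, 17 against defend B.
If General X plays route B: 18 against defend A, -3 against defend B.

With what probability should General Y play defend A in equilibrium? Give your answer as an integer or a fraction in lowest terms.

Row minima are 13 and -3, so General X's maximin is 13; column maxima are 18 and 17, so General Y's minimax is 17. These differ, so the equilibrium is in mixed strategies.
Let General Y play defend A with probability q. General X is indifferent when 13q + 17(1−q) = 18q − 3(1−q), giving q = 4/5.

4/5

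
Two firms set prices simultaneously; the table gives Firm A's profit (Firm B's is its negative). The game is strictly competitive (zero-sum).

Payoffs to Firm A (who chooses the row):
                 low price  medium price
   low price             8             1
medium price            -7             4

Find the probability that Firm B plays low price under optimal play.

Row minima are 1 and -7, so Firm A's maximin is 1; column maxima are 8 and 4, so Firm B's minimax is 4. These differ, so the equilibrium is in mixed strategies.
Let Firm B play low price with probability q. Firm A is indifferent when 8q + (1−q) = −7q + 4(1−q), giving q = 1/6.

1/6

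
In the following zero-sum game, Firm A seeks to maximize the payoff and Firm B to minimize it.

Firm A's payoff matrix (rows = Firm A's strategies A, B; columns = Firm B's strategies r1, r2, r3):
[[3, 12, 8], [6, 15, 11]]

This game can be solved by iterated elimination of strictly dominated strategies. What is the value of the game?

Column r3 is strictly dominated by r1 for Firm B (3<8, 6<11); eliminate r3.
Column r2 is strictly dominated by r1 for Firm B (3<12, 6<15); eliminate r2.
Row A is strictly dominated by row B (6>3); eliminate A.
Only (B, r1) remains, with payoff 6.

6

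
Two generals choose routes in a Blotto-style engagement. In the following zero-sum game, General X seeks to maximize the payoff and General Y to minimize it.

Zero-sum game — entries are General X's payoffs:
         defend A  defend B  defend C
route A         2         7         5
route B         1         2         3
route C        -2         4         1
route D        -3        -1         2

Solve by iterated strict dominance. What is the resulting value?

2

Row route D is strictly dominated by row route A (2>-3, 7>-1, 5>2); eliminate route D.
Row route C is strictly dominated by row route A (2>-2, 7>4, 5>1); eliminate route C.
Column defend C is strictly dominated by defend A for General Y (2<5, 1<3); eliminate defend C.
Column defend B is strictly dominated by defend A for General Y (2<7, 1<2); eliminate defend B.
Row route B is strictly dominated by row route A (2>1); eliminate route B.
Only (route A, defend A) remains, with payoff 2.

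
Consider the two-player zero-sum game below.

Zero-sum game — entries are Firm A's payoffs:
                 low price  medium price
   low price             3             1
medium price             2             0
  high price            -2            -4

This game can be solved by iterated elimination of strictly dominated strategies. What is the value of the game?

1

Column low price is strictly dominated by medium price for Firm B (1<3, 0<2, -4<-2); eliminate low price.
Row medium price is strictly dominated by row low price (1>0); eliminate medium price.
Row high price is strictly dominated by row low price (1>-4); eliminate high price.
Only (low price, medium price) remains, with payoff 1.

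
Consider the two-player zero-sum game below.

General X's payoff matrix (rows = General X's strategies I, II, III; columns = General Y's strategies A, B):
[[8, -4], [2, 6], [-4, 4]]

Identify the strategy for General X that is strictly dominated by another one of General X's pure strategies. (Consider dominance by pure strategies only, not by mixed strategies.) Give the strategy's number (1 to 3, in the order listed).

3

Compare III with II: 2 > -4, 6 > 4.
So II strictly dominates III for General X; III is strictly dominated.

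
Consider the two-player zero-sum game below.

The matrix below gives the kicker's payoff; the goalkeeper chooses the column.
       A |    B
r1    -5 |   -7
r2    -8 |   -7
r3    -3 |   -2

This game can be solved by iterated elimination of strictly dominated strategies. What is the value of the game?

Row r2 is strictly dominated by row r3 (-3>-8, -2>-7); eliminate r2.
Row r1 is strictly dominated by row r3 (-3>-5, -2>-7); eliminate r1.
Column B is strictly dominated by A for the goalkeeper (-3<-2); eliminate B.
Only (r3, A) remains, with payoff -3.

-3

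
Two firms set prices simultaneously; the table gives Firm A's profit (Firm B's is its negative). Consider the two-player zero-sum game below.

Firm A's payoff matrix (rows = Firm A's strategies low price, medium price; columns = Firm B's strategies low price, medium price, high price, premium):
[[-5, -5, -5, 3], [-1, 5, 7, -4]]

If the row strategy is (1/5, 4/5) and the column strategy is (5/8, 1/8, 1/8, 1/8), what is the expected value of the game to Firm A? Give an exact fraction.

Against (5/8, 1/8, 1/8, 1/8), each row's expected payoff is low price: -4; medium price: 3/8.
Taking the (1/5, 4/5)-weighted average: (1/5)·(-4) + (4/5)·(3/8) = -1/2.

-1/2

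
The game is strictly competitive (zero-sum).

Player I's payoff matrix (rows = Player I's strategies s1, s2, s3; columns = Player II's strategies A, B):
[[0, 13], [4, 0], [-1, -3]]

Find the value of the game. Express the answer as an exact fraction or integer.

Row s3 is strictly dominated by row s2, so Player I never plays it.
The remaining 2×2 game on (s1, s2) × (A, B) has no saddle point. Let Player I play s1 with probability p; indifference gives 4(1−p) = 13p, so p = 4/17.
Similarly Player II's optimal q on A is 13/17, and the value is 0·(13/17) + (13)·(4/17) = 52/17.

52/17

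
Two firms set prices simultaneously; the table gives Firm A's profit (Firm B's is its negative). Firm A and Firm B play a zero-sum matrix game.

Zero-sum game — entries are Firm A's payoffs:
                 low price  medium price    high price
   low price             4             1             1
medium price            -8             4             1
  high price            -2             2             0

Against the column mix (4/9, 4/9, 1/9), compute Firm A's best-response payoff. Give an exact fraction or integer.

low price: (4)·(4/9) + (1)·(4/9) + (1)·(1/9) = 7/3.
medium price: (-8)·(4/9) + (4)·(4/9) + (1)·(1/9) = -5/3.
high price: (-2)·(4/9) + (2)·(4/9) + (0)·(1/9) = 0.
The best pure response is low price with expected payoff 7/3.

7/3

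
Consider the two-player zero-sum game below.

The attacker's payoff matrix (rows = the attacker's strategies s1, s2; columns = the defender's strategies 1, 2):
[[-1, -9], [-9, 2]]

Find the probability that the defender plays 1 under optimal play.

11/19

Row minima are -9 and -9, so the attacker's maximin is -9; column maxima are -1 and 2, so the defender's minimax is -1. These differ, so the equilibrium is in mixed strategies.
Let the defender play 1 with probability q. The attacker is indifferent when −q − 9(1−q) = −9q + 2(1−q), giving q = 11/19.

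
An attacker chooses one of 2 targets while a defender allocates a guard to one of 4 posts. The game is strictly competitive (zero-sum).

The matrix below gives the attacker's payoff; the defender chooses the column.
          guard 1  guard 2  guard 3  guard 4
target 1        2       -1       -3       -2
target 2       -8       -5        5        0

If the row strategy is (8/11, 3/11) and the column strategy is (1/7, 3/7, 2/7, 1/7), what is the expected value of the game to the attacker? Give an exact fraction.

Against (1/7, 3/7, 2/7, 1/7), each row's expected payoff is target 1: -9/7; target 2: -13/7.
Taking the (8/11, 3/11)-weighted average: (8/11)·(-9/7) + (3/11)·(-13/7) = -111/77.

-111/77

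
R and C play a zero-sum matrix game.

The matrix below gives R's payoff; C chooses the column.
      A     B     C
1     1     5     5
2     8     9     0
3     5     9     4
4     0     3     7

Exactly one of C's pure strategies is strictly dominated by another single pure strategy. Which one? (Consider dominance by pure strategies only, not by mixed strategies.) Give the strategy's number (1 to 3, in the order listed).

C prefers columns that give R less. Compare B with A: 1 < 5, 8 < 9, 5 < 9, 0 < 3.
So A strictly dominates B for C; B is strictly dominated.

2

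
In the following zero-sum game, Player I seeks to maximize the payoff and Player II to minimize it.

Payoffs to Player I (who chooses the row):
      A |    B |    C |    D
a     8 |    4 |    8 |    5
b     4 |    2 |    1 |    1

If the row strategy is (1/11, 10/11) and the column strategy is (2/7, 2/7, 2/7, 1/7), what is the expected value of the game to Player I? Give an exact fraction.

Against (2/7, 2/7, 2/7, 1/7), each row's expected payoff is a: 45/7; b: 15/7.
Taking the (1/11, 10/11)-weighted average: (1/11)·(45/7) + (10/11)·(15/7) = 195/77.

195/77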